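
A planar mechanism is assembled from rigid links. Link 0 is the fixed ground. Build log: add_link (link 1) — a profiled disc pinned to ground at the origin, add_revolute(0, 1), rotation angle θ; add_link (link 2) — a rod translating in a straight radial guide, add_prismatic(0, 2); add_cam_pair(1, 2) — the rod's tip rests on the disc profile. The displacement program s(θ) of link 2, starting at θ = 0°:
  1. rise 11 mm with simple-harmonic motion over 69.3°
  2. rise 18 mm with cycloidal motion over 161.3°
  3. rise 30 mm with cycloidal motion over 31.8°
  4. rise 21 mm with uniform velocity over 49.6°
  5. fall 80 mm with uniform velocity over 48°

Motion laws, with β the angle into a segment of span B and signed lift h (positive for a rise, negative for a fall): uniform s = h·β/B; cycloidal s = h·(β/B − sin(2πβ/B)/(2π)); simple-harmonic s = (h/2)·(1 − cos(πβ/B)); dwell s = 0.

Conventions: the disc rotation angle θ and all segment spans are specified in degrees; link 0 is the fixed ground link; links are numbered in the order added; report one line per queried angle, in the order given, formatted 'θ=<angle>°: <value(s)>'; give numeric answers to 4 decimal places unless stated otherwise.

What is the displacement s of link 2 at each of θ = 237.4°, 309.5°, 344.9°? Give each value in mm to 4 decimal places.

seg 1 [0°–69.3°] simple-harmonic, h=11: full span → s += 11 → s = 11.0000
seg 2 [69.3°–230.6°] cycloidal, h=18: full span → s += 18 → s = 29.0000
seg 3 [230.6°–262.4°] cycloidal, h=30: θ=237.4° here. β=6.8, B=31.8. 30·(0.2138 − sin(2π·0.2138)/(2π)) = 1.7632 → s = 30.7632
seg 3 [230.6°–262.4°] cycloidal, h=30: full span → s += 30 → s = 59.0000
seg 4 [262.4°–312°] uniform, h=21: θ=309.5° here. β=47.1, B=49.6. 21·47.1/49.6 = 19.9415 → s = 78.9415
seg 4 [262.4°–312°] uniform, h=21: full span → s += 21 → s = 80.0000
seg 5 [312°–360°] uniform, h=-80: θ=344.9° here. β=32.9, B=48. -80·32.9/48 = -54.8333 → s = 25.1667

θ=237.4°: 30.7632
θ=309.5°: 78.9415
θ=344.9°: 25.1667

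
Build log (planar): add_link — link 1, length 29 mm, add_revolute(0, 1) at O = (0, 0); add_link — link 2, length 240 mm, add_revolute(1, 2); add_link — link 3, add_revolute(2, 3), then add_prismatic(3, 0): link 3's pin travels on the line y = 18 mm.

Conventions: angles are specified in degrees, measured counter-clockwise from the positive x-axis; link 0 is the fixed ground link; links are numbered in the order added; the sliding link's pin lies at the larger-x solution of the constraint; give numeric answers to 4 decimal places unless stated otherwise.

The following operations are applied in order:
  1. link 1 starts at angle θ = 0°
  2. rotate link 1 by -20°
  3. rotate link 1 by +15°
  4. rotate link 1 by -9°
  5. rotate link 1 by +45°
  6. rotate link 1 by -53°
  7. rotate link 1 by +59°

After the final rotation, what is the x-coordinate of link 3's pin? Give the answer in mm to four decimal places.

geometry: r = 29 mm, L = 240 mm, e = 18 mm; θ starts at 0°
rotate link 1 by -20°: θ ← 0° -20° = -20°
rotate link 1 by +15°: θ ← -20° +15° = -5°
rotate link 1 by -9°: θ ← -5° -9° = -14°
rotate link 1 by +45°: θ ← -14° +45° = 31°
rotate link 1 by -53°: θ ← 31° -53° = -22°
rotate link 1 by +59°: θ ← -22° +59° = 37°
crank pin P = (r cos θ, r sin θ) = (23.160430, 17.452636)
h = r sin θ − e = 17.452636 − 18 = -0.547364
x = r cos θ + √(L² − h²) = 23.160430 + 239.999376 = 263.159806

263.1598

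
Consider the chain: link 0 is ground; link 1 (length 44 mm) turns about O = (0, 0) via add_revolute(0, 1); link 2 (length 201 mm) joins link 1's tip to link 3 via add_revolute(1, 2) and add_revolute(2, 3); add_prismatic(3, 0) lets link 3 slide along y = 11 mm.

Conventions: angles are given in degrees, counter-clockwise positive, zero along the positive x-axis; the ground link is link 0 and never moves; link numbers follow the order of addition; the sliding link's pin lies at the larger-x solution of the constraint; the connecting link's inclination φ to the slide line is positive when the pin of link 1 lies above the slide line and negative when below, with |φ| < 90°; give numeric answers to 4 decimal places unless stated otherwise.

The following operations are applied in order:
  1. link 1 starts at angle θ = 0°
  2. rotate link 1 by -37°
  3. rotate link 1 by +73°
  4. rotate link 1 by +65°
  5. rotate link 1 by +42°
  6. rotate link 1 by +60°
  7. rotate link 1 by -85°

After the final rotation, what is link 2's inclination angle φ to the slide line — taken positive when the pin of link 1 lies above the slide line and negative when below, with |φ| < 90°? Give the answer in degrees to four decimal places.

geometry: r = 44 mm, L = 201 mm, e = 11 mm; θ starts at 0°
rotate link 1 by -37°: θ ← 0° -37° = -37°
rotate link 1 by +73°: θ ← -37° +73° = 36°
rotate link 1 by +65°: θ ← 36° +65° = 101°
rotate link 1 by +42°: θ ← 101° +42° = 143°
rotate link 1 by +60°: θ ← 143° +60° = 203°
rotate link 1 by -85°: θ ← 203° -85° = 118°
h = r sin θ − e = 38.849694 − 11 = 27.849694
sin φ = h / L = 27.849694 / 201 = 0.13855569
φ = arcsin(0.13855569) = 7.964279°

7.9643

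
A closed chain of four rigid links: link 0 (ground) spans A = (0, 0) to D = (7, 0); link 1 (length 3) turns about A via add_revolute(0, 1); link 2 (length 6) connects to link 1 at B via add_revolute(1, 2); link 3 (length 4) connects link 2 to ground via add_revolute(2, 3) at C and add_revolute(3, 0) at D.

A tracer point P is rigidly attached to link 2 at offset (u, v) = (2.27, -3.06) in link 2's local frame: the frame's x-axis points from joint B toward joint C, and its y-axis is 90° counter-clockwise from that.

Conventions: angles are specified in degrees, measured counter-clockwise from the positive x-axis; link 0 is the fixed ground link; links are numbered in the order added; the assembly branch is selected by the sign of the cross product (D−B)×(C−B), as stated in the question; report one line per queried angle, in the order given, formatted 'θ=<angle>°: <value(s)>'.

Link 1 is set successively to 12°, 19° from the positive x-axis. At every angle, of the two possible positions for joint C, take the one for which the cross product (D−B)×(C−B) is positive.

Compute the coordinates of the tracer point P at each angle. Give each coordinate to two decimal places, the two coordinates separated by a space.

A=(0,0), D=(7.00,0)
θ=12°: B = A + 3.00·(cos12°, sin12°) = (2.9344, 0.6237)
θ=12°: |BD| = 4.1131
θ=12°: circle(B,6.00) ∩ circle(D,4.00): a=4.4878, h=3.9824
θ=12°:   candidates: C₊=(7.9743,3.8795) cross=16.380; C₋=(6.7664,-3.9932) cross=-16.380
θ=12°:   branch + wants cross > 0 → take C=(7.9743,3.8795) (cross=16.380)
θ=12°: ex = (C−B)/|BC| = (0.8400,0.5426); ey = (-0.5426,0.8400)
θ=12°: P = B + 2.27·ex + -3.06·ey = (6.5016,-0.7148)
θ=19°: B = A + 3.00·(cos19°, sin19°) = (2.8366, 0.9767)
θ=19°: |BD| = 4.2765
θ=19°: circle(B,6.00) ∩ circle(D,4.00): a=4.4766, h=3.9950
θ=19°:   candidates: C₊=(8.1073,3.8437) cross=17.084; C₋=(6.2824,-3.9351) cross=-17.084
θ=19°:   branch + wants cross > 0 → take C=(8.1073,3.8437) (cross=17.084)
θ=19°: ex = (C−B)/|BC| = (0.8785,0.4778); ey = (-0.4778,0.8785)
θ=19°: P = B + 2.27·ex + -3.06·ey = (6.2928,-0.6267)

θ=12°: 6.50 -0.71
θ=19°: 6.29 -0.63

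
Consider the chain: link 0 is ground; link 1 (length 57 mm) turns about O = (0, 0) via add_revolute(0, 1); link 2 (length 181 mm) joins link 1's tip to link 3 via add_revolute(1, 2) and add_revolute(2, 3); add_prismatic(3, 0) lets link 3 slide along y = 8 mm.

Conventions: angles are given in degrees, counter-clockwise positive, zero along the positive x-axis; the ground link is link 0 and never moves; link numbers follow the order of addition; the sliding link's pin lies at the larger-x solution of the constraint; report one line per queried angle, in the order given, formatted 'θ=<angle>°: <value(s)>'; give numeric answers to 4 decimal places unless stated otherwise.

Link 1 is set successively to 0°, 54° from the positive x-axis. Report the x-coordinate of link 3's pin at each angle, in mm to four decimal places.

geometry: r = 57 mm, L = 181 mm, e = 8 mm
θ=0°: crank pin P = (r cos θ, r sin θ) = (57.000000, 0.000000)
θ=0°: h = r sin θ − e = 0.000000 − 8 = -8.000000
θ=0°: x = r cos θ + √(L² − h²) = 57.000000 + 180.823118 = 237.823118
θ=54°: crank pin P = (r cos θ, r sin θ) = (33.503759, 46.113969)
θ=54°: h = r sin θ − e = 46.113969 − 8 = 38.113969
θ=54°: x = r cos θ + √(L² − h²) = 33.503759 + 176.941588 = 210.445347

θ=0°: 237.8231
θ=54°: 210.4453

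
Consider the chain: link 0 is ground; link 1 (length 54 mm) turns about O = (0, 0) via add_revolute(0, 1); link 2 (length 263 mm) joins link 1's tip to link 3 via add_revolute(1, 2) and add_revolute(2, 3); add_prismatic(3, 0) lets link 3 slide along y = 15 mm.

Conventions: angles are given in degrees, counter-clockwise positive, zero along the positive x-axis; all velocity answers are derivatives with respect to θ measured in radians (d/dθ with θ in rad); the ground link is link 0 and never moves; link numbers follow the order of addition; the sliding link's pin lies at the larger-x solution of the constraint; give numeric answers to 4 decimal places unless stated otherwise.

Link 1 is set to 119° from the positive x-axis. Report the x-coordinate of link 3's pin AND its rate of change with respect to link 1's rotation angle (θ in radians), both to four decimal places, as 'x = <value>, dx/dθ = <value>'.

geometry: r = 54 mm, L = 263 mm, e = 15 mm
crank pin P = (r cos θ, r sin θ) = (-26.179719, 47.229464)
h = r sin θ − e = 47.229464 − 15 = 32.229464
x = r cos θ + √(L² − h²) = -26.179719 + 261.017742 = 234.838023
dx/dθ = −r sin θ − h·r cos θ/√(L² − h²) (θ in radians; h = 32.229464) = -43.996893

x = 234.8380, dx/dθ = -43.9969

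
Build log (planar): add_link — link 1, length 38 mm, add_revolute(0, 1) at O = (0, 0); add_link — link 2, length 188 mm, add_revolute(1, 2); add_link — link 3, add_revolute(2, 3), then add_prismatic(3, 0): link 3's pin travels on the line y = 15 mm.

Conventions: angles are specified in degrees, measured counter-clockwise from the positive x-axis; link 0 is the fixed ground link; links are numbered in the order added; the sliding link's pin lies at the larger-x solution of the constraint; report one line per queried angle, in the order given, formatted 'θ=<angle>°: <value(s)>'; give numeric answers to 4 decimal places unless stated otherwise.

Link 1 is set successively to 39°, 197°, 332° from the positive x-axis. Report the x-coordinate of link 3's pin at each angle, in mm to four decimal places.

geometry: r = 38 mm, L = 188 mm, e = 15 mm
θ=39°: crank pin P = (r cos θ, r sin θ) = (29.531547, 23.914175)
θ=39°: h = r sin θ − e = 23.914175 − 15 = 8.914175
θ=39°: x = r cos θ + √(L² − h²) = 29.531547 + 187.788545 = 217.320091
θ=197°: crank pin P = (r cos θ, r sin θ) = (-36.339581, -11.110125)
θ=197°: h = r sin θ − e = -11.110125 − 15 = -26.110125
θ=197°: x = r cos θ + √(L² − h²) = -36.339581 + 186.178037 = 149.838456
θ=332°: crank pin P = (r cos θ, r sin θ) = (33.552009, -17.839919)
θ=332°: h = r sin θ − e = -17.839919 − 15 = -32.839919
θ=332°: x = r cos θ + √(L² − h²) = 33.552009 + 185.109534 = 218.661543

θ=39°: 217.3201
θ=197°: 149.8385
θ=332°: 218.6615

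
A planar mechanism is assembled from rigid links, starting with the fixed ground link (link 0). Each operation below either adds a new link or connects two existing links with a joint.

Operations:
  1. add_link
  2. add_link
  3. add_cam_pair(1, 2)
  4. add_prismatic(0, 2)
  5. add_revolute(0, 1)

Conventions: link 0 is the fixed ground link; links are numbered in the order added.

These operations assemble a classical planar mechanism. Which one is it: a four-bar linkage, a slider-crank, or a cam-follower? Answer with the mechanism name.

links: 3 (incl. ground); joints: 1 revolute, 1 prismatic, 1 higher (cam) pair, forming one closed loop
3 links, revolute + prismatic + higher pair in one loop → cam-follower

cam-follower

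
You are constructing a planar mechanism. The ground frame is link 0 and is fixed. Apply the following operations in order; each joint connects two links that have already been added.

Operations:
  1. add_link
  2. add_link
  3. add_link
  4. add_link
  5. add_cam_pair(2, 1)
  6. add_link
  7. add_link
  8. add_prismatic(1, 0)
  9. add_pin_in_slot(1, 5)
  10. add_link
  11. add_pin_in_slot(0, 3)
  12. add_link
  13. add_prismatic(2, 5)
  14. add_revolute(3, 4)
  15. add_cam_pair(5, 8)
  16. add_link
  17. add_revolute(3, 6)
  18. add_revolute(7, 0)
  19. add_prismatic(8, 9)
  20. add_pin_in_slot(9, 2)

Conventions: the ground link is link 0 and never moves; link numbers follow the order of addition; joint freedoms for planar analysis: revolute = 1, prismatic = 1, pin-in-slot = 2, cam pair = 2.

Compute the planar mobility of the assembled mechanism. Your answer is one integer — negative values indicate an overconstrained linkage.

L=1 J1=0 J2=0
add link → L=2 J1=0 J2=0
add link → L=3 J1=0 J2=0
add link → L=4 J1=0 J2=0
add link → L=5 J1=0 J2=0
C@2,1 dof=2 J2 → L=5 J1=0 J2=1
add link → L=6 J1=0 J2=1
add link → L=7 J1=0 J2=1
P@1,0 dof=1 J1 → L=7 J1=1 J2=1
PS@1,5 dof=2 J2 → L=7 J1=1 J2=2
add link → L=8 J1=1 J2=2
PS@0,3 dof=2 J2 → L=8 J1=1 J2=3
add link → L=9 J1=1 J2=3
P@2,5 dof=1 J1 → L=9 J1=2 J2=3
R@3,4 dof=1 J1 → L=9 J1=3 J2=3
C@5,8 dof=2 J2 → L=9 J1=3 J2=4
add link → L=10 J1=3 J2=4
R@3,6 dof=1 J1 → L=10 J1=4 J2=4
R@7,0 dof=1 J1 → L=10 J1=5 J2=4
P@8,9 dof=1 J1 → L=10 J1=6 J2=4
PS@9,2 dof=2 J2 → L=10 J1=6 J2=5
M=3(L−1)−2J1−J2=3·9−2·6−5=10

M = 10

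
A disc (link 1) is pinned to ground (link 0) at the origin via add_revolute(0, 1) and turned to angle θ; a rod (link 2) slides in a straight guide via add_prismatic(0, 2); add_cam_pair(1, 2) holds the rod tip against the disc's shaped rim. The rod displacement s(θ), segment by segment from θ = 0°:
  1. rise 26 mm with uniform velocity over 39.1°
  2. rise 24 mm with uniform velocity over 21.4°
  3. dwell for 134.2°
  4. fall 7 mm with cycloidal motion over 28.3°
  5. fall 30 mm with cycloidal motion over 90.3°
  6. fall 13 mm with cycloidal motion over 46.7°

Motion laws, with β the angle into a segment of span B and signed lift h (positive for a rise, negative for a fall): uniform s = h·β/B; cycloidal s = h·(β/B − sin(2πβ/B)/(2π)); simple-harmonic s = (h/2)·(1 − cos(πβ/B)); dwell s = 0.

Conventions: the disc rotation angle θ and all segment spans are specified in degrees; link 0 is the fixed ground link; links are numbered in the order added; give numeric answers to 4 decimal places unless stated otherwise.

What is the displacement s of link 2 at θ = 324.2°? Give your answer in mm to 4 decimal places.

segment 1 (0° to 39.1°, uniform, h = 26) is passed completely: s = 0.0000 + (26) = 26.0000
segment 2 (39.1° to 60.5°, uniform, h = 24) is passed completely: s = 26.0000 + (24) = 50.0000
segment 3 (60.5° to 194.7°, dwell): s unchanged at 50.0000
segment 4 (194.7° to 223°, cycloidal, h = -7) is passed completely: s = 50.0000 + (-7) = 43.0000
segment 5 (223° to 313.3°, cycloidal, h = -30) is passed completely: s = 43.0000 + (-30) = 13.0000
θ = 324.2° falls in segment 6 (313.3° to 360°, cycloidal, h = -13): β = 324.2 − 313.3 = 10.9°, B = 46.7°; Δs = -13·(0.2334 − sin(2π·0.2334)/(2π)) = -0.9765; s = 13.0000 − 0.9765 = 12.0235

12.0235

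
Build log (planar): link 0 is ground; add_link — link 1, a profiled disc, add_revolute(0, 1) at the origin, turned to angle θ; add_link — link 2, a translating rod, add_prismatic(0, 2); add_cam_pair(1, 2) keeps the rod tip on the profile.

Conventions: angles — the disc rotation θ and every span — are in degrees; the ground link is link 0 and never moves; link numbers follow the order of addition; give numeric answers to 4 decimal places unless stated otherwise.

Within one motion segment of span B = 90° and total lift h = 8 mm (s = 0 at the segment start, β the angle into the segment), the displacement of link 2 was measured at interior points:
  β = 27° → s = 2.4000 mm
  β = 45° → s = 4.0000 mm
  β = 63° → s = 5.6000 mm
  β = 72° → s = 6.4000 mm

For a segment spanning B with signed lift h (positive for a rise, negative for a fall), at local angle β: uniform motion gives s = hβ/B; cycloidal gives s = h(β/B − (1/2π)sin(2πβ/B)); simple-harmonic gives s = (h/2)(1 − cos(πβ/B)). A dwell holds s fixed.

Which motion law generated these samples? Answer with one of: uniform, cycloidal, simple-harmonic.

candidates at β/B = r: uniform s = h·r (linear in β); cycloidal s = h·(r − sin(2πr)/(2π)); simple-harmonic s = (h/2)(1 − cos(πr))
β=27°: printed 2.4000 | uniform 2.4000, cycloidal 1.1891, simple-harmonic 1.6489
β=45°: printed 4.0000 | uniform 4.0000, cycloidal 4.0000, simple-harmonic 4.0000
β=63°: printed 5.6000 | uniform 5.6000, cycloidal 6.8109, simple-harmonic 6.3511
β=72°: printed 6.4000 | uniform 6.4000, cycloidal 7.6109, simple-harmonic 7.2361
only one law matches every sample → uniform

uniform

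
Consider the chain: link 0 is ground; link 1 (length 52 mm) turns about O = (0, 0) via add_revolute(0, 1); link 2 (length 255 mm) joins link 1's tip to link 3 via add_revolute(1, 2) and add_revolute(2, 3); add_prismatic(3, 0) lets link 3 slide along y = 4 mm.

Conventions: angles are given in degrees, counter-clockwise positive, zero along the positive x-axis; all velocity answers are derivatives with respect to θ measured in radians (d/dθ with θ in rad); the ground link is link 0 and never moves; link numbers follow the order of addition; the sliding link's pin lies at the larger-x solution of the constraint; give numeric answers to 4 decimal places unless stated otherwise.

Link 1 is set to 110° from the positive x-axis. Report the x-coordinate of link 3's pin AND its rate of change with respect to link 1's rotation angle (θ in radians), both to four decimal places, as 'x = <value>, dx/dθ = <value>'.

geometry: r = 52 mm, L = 255 mm, e = 4 mm
crank pin P = (r cos θ, r sin θ) = (-17.785047, 48.864016)
h = r sin θ − e = 48.864016 − 4 = 44.864016
x = r cos θ + √(L² − h²) = -17.785047 + 251.022350 = 233.237302
dx/dθ = −r sin θ − h·r cos θ/√(L² − h²) (θ in radians; h = 44.864016) = -45.685380

x = 233.2373, dx/dθ = -45.6854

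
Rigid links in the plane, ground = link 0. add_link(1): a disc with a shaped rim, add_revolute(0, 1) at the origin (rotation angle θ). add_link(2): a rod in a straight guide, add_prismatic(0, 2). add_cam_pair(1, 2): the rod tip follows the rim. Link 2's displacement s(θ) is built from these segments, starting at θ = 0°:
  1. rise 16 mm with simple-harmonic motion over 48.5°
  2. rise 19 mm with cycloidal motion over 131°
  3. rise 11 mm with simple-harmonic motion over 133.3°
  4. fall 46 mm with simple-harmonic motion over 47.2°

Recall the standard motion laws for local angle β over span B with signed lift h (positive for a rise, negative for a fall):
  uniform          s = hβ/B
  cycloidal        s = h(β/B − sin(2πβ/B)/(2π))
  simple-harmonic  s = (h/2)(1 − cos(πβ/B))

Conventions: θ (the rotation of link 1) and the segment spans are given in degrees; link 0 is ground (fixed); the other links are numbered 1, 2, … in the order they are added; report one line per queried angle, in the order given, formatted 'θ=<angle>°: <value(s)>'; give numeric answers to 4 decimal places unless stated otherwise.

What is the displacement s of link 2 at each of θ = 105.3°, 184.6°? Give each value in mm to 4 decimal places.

segment 1 (0° to 48.5°, simple-harmonic, h = 16) is passed completely: s = 0.0000 + (16) = 16.0000
θ = 105.3° falls in segment 2 (48.5° to 179.5°, cycloidal, h = 19): β = 105.3 − 48.5 = 56.8°, B = 131°; Δs = 19·(0.4336 − sin(2π·0.4336)/(2π)) = 7.0126; s = 16.0000 + 7.0126 = 23.0126
segment 2 (48.5° to 179.5°, cycloidal, h = 19) is passed completely: s = 16.0000 + (19) = 35.0000
θ = 184.6° falls in segment 3 (179.5° to 312.8°, simple-harmonic, h = 11): β = 184.6 − 179.5 = 5.1°, B = 133.3°; Δs = 11/2·(1 − cos(π·0.0383)) = 0.0397; s = 35.0000 + 0.0397 = 35.0397

θ=105.3°: 23.0126
θ=184.6°: 35.0397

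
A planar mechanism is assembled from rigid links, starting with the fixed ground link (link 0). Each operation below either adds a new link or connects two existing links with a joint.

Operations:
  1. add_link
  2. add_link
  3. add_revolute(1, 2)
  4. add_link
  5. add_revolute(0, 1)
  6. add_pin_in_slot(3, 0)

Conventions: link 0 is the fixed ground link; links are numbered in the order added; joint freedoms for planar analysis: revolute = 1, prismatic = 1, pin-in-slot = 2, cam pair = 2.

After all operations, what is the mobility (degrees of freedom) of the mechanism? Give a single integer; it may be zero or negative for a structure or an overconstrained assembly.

L=1 J1=0 J2=0
add link → L=2 J1=0 J2=0
add link → L=3 J1=0 J2=0
R@1,2 dof=1 J1 → L=3 J1=1 J2=0
add link → L=4 J1=1 J2=0
R@0,1 dof=1 J1 → L=4 J1=2 J2=0
PS@3,0 dof=2 J2 → L=4 J1=2 J2=1
M=3(L−1)−2J1−J2=3·3−2·2−1=4

M = 4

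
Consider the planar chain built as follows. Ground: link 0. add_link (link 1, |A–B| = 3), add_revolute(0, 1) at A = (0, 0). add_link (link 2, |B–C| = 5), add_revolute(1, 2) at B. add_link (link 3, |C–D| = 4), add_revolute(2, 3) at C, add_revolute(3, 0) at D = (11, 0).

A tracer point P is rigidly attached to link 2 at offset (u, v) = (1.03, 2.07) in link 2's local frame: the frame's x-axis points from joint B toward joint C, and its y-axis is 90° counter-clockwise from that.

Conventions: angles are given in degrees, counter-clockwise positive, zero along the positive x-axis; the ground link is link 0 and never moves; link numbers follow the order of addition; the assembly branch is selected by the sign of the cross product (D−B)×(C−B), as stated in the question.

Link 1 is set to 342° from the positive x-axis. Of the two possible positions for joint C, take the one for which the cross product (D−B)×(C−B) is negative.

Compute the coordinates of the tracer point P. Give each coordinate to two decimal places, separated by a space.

A=(0,0), D=(11.00,0)
B = A + 3.00·(cos342°, sin342°) = (2.8532, -0.9271)
|BD| = 8.1994
circle(B,5.00) ∩ circle(D,4.00): a=4.6485, h=1.8415
  candidates: C₊=(7.2637,1.4282) cross=15.099; C₋=(7.6801,-2.2312) cross=-15.099
  branch - wants cross < 0 → take C=(7.6801,-2.2312) (cross=-15.099)
ex = (C−B)/|BC| = (0.9654,-0.2608); ey = (0.2608,0.9654)
P = B + 1.03·ex + 2.07·ey = (4.3874,0.8026)

4.39 0.80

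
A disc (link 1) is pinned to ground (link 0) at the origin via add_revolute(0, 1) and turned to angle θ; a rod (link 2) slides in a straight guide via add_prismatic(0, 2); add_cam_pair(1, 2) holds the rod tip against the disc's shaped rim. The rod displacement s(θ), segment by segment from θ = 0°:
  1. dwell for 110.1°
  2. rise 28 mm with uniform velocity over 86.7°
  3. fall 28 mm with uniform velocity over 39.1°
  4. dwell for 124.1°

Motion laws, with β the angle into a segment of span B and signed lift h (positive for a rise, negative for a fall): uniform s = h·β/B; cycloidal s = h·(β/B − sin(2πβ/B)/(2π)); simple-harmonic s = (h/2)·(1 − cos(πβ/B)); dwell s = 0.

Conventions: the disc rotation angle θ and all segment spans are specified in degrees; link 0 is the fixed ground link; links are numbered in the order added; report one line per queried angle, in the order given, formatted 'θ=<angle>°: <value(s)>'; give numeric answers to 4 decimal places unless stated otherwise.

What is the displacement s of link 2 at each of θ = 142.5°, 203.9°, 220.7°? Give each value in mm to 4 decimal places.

segment 1 (0° to 110.1°, dwell): s unchanged at 0.0000
θ = 142.5° falls in segment 2 (110.1° to 196.8°, uniform, h = 28): β = 142.5 − 110.1 = 32.4°, B = 86.7°; Δs = 28·32.4/86.7 = 10.4637; s = 0.0000 + 10.4637 = 10.4637
segment 2 (110.1° to 196.8°, uniform, h = 28) is passed completely: s = 0.0000 + (28) = 28.0000
θ = 203.9° falls in segment 3 (196.8° to 235.9°, uniform, h = -28): β = 203.9 − 196.8 = 7.1°, B = 39.1°; Δs = -28·7.1/39.1 = -5.0844; s = 28.0000 − 5.0844 = 22.9156
θ = 220.7° falls in segment 3 (196.8° to 235.9°, uniform, h = -28): β = 220.7 − 196.8 = 23.9°, B = 39.1°; Δs = -28·23.9/39.1 = -17.1151; s = 28.0000 − 17.1151 = 10.8849

θ=142.5°: 10.4637
θ=203.9°: 22.9156
θ=220.7°: 10.8849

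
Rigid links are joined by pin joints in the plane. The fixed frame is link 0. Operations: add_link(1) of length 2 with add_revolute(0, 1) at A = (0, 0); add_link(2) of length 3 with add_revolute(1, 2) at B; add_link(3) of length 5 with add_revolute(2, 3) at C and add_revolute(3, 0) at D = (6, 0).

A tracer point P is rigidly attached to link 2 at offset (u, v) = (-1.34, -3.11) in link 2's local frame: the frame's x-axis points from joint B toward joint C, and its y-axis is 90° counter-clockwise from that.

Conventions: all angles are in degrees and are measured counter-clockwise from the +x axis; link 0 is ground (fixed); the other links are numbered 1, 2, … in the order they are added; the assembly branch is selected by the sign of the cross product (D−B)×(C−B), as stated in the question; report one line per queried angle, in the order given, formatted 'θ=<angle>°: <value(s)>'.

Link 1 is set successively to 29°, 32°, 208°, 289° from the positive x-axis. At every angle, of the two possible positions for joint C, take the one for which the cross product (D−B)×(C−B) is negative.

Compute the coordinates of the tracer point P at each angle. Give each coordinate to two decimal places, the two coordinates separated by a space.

A=(0,0), D=(6.00,0)
θ=29°: B = A + 2.00·(cos29°, sin29°) = (1.7492, 0.9696)
θ=29°: |BD| = 4.3599
θ=29°: circle(B,3.00) ∩ circle(D,5.00): a=0.3451, h=2.9801
θ=29°:   candidates: C₊=(2.7484,3.7983) cross=12.993; C₋=(1.4229,-2.0126) cross=-12.993
θ=29°:   branch - wants cross < 0 → take C=(1.4229,-2.0126) (cross=-12.993)
θ=29°: ex = (C−B)/|BC| = (-0.1088,-0.9941); ey = (0.9941,-0.1088)
θ=29°: P = B + -1.34·ex + -3.11·ey = (-1.1966,2.6399)
θ=32°: B = A + 2.00·(cos32°, sin32°) = (1.6961, 1.0598)
θ=32°: |BD| = 4.4325
θ=32°: circle(B,3.00) ∩ circle(D,5.00): a=0.4114, h=2.9717
θ=32°:   candidates: C₊=(2.8061,3.8469) cross=13.172; C₋=(1.3850,-1.9240) cross=-13.172
θ=32°:   branch - wants cross < 0 → take C=(1.3850,-1.9240) (cross=-13.172)
θ=32°: ex = (C−B)/|BC| = (-0.1037,-0.9946); ey = (0.9946,-0.1037)
θ=32°: P = B + -1.34·ex + -3.11·ey = (-1.2582,2.7151)
θ=208°: B = A + 2.00·(cos208°, sin208°) = (-1.7659, -0.9389)
θ=208°: |BD| = 7.8225
θ=208°: circle(B,3.00) ∩ circle(D,5.00): a=2.8885, h=0.8102
θ=208°:   candidates: C₊=(1.0045,0.2121) cross=6.338; C₋=(1.1990,-1.3966) cross=-6.338
θ=208°:   branch - wants cross < 0 → take C=(1.1990,-1.3966) (cross=-6.338)
θ=208°: ex = (C−B)/|BC| = (0.9883,-0.1525); ey = (0.1525,0.9883)
θ=208°: P = B + -1.34·ex + -3.11·ey = (-3.5646,-3.8081)
θ=289°: B = A + 2.00·(cos289°, sin289°) = (0.6511, -1.8910)
θ=289°: |BD| = 5.6733
θ=289°: circle(B,3.00) ∩ circle(D,5.00): a=1.4265, h=2.6391
θ=289°:   candidates: C₊=(1.1164,1.0727) cross=14.973; C₋=(2.8758,-3.9037) cross=-14.973
θ=289°:   branch - wants cross < 0 → take C=(2.8758,-3.9037) (cross=-14.973)
θ=289°: ex = (C−B)/|BC| = (0.7415,-0.6709); ey = (0.6709,0.7415)
θ=289°: P = B + -1.34·ex + -3.11·ey = (-2.4290,-3.2982)

θ=29°: -1.20 2.64
θ=32°: -1.26 2.72
θ=208°: -3.56 -3.81
θ=289°: -2.43 -3.30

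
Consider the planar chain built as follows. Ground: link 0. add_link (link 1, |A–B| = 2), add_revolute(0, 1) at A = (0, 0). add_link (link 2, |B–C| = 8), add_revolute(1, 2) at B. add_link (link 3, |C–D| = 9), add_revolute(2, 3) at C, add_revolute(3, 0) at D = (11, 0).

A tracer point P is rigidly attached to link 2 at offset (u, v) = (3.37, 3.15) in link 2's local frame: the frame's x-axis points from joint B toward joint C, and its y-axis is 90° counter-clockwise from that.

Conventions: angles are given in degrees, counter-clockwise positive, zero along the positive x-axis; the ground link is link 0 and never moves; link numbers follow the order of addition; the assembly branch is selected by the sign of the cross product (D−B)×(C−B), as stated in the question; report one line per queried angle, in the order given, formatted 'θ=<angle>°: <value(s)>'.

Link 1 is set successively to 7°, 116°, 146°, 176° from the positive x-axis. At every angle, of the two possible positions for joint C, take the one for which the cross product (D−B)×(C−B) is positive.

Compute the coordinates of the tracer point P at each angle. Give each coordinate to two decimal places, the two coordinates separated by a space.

A=(0,0), D=(11.00,0)
θ=7°: B = A + 2.00·(cos7°, sin7°) = (1.9851, 0.2437)
θ=7°: |BD| = 9.0182
θ=7°: circle(B,8.00) ∩ circle(D,9.00): a=3.5666, h=7.1610
θ=7°:   candidates: C₊=(5.7439,7.3057) cross=64.579; C₋=(5.3568,-7.0110) cross=-64.579
θ=7°:   branch + wants cross > 0 → take C=(5.7439,7.3057) (cross=64.579)
θ=7°: ex = (C−B)/|BC| = (0.4699,0.8827); ey = (-0.8827,0.4699)
θ=7°: P = B + 3.37·ex + 3.15·ey = (0.7878,4.6986)
θ=116°: B = A + 2.00·(cos116°, sin116°) = (-0.8767, 1.7976)
θ=116°: |BD| = 12.0120
θ=116°: circle(B,8.00) ∩ circle(D,9.00): a=5.2984, h=5.9939
θ=116°:   candidates: C₊=(5.2590,6.9311) cross=71.999; C₋=(3.4650,-4.9217) cross=-71.999
θ=116°:   branch + wants cross > 0 → take C=(5.2590,6.9311) (cross=71.999)
θ=116°: ex = (C−B)/|BC| = (0.7670,0.6417); ey = (-0.6417,0.7670)
θ=116°: P = B + 3.37·ex + 3.15·ey = (-0.3134,6.3760)
θ=146°: B = A + 2.00·(cos146°, sin146°) = (-1.6581, 1.1184)
θ=146°: |BD| = 12.7074
θ=146°: circle(B,8.00) ∩ circle(D,9.00): a=5.6848, h=5.6288
θ=146°:   candidates: C₊=(4.5000,6.2250) cross=71.527; C₋=(3.5093,-4.9889) cross=-71.527
θ=146°:   branch + wants cross > 0 → take C=(4.5000,6.2250) (cross=71.527)
θ=146°: ex = (C−B)/|BC| = (0.7698,0.6383); ey = (-0.6383,0.7698)
θ=146°: P = B + 3.37·ex + 3.15·ey = (-1.0747,5.6943)
θ=176°: B = A + 2.00·(cos176°, sin176°) = (-1.9951, 0.1395)
θ=176°: |BD| = 12.9959
θ=176°: circle(B,8.00) ∩ circle(D,9.00): a=5.8439, h=5.4634
θ=176°:   candidates: C₊=(3.9071,5.5399) cross=71.002; C₋=(3.7898,-5.3863) cross=-71.002
θ=176°:   branch + wants cross > 0 → take C=(3.9071,5.5399) (cross=71.002)
θ=176°: ex = (C−B)/|BC| = (0.7378,0.6750); ey = (-0.6750,0.7378)
θ=176°: P = B + 3.37·ex + 3.15·ey = (-1.6352,4.7384)

θ=7°: 0.79 4.70
θ=116°: -0.31 6.38
θ=146°: -1.07 5.69
θ=176°: -1.64 4.74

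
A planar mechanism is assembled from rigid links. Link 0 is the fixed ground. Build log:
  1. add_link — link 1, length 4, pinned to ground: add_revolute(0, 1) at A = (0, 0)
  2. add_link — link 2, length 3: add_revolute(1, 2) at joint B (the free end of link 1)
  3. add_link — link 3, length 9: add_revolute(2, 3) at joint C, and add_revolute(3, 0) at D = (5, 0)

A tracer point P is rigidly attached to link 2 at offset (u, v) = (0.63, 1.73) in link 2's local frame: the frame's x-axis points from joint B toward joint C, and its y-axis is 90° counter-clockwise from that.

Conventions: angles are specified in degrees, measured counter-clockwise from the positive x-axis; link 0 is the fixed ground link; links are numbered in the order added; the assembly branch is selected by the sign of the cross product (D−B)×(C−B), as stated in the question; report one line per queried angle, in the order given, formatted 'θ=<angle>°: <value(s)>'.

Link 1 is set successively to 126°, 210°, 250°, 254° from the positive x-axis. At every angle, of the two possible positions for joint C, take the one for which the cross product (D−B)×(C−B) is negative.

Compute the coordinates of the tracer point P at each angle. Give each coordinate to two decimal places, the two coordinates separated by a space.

A=(0,0), D=(5.00,0)
θ=126°: B = A + 4.00·(cos126°, sin126°) = (-2.3511, 3.2361)
θ=126°: |BD| = 8.0319
θ=126°: circle(B,3.00) ∩ circle(D,9.00): a=-0.4662, h=2.9636
θ=126°:   candidates: C₊=(-1.5838,6.1363) cross=23.803; C₋=(-3.9718,0.7115) cross=-23.803
θ=126°:   branch - wants cross < 0 → take C=(-3.9718,0.7115) (cross=-23.803)
θ=126°: ex = (C−B)/|BC| = (-0.5402,-0.8415); ey = (0.8415,-0.5402)
θ=126°: P = B + 0.63·ex + 1.73·ey = (-1.2357,1.7713)
θ=210°: B = A + 4.00·(cos210°, sin210°) = (-3.4641, -2.0000)
θ=210°: |BD| = 8.6972
θ=210°: circle(B,3.00) ∩ circle(D,9.00): a=0.2093, h=2.9927
θ=210°:   candidates: C₊=(-3.9486,0.9606) cross=26.028; C₋=(-2.5722,-4.8643) cross=-26.028
θ=210°:   branch - wants cross < 0 → take C=(-2.5722,-4.8643) (cross=-26.028)
θ=210°: ex = (C−B)/|BC| = (0.2973,-0.9548); ey = (0.9548,0.2973)
θ=210°: P = B + 0.63·ex + 1.73·ey = (-1.6250,-2.0872)
θ=250°: B = A + 4.00·(cos250°, sin250°) = (-1.3681, -3.7588)
θ=250°: |BD| = 7.3946
θ=250°: circle(B,3.00) ∩ circle(D,9.00): a=-1.1711, h=2.7620
θ=250°:   candidates: C₊=(-3.7805,-1.9755) cross=20.424; C₋=(-0.9726,-6.7326) cross=-20.424
θ=250°:   branch - wants cross < 0 → take C=(-0.9726,-6.7326) (cross=-20.424)
θ=250°: ex = (C−B)/|BC| = (0.1318,-0.9913); ey = (0.9913,0.1318)
θ=250°: P = B + 0.63·ex + 1.73·ey = (0.4299,-4.1552)
θ=254°: B = A + 4.00·(cos254°, sin254°) = (-1.1025, -3.8450)
θ=254°: |BD| = 7.2129
θ=254°: circle(B,3.00) ∩ circle(D,9.00): a=-1.3846, h=2.6613
θ=254°:   candidates: C₊=(-3.6928,-2.3315) cross=19.196; C₋=(-0.8553,-6.8348) cross=-19.196
θ=254°:   branch - wants cross < 0 → take C=(-0.8553,-6.8348) (cross=-19.196)
θ=254°: ex = (C−B)/|BC| = (0.0824,-0.9966); ey = (0.9966,0.0824)
θ=254°: P = B + 0.63·ex + 1.73·ey = (0.6735,-4.3303)

θ=126°: -1.24 1.77
θ=210°: -1.63 -2.09
θ=250°: 0.43 -4.16
θ=254°: 0.67 -4.33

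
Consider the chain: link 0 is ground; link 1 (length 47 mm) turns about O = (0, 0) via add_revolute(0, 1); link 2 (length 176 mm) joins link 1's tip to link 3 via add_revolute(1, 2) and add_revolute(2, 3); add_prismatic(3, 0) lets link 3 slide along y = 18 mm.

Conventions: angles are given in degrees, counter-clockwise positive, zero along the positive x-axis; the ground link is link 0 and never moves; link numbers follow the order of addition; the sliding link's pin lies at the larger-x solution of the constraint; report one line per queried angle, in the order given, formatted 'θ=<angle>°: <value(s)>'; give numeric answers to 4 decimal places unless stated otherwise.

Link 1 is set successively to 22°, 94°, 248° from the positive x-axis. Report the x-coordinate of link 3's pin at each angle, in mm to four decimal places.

geometry: r = 47 mm, L = 176 mm, e = 18 mm
θ=22°: crank pin P = (r cos θ, r sin θ) = (43.577641, 17.606510)
θ=22°: h = r sin θ − e = 17.606510 − 18 = -0.393490
θ=22°: x = r cos θ + √(L² − h²) = 43.577641 + 175.999560 = 219.577201
θ=94°: crank pin P = (r cos θ, r sin θ) = (-3.278554, 46.885510)
θ=94°: h = r sin θ − e = 46.885510 − 18 = 28.885510
θ=94°: x = r cos θ + √(L² − h²) = -3.278554 + 173.613442 = 170.334888
θ=248°: crank pin P = (r cos θ, r sin θ) = (-17.606510, -43.577641)
θ=248°: h = r sin θ − e = -43.577641 − 18 = -61.577641
θ=248°: x = r cos θ + √(L² − h²) = -17.606510 + 164.876299 = 147.269790

θ=22°: 219.5772
θ=94°: 170.3349
θ=248°: 147.2698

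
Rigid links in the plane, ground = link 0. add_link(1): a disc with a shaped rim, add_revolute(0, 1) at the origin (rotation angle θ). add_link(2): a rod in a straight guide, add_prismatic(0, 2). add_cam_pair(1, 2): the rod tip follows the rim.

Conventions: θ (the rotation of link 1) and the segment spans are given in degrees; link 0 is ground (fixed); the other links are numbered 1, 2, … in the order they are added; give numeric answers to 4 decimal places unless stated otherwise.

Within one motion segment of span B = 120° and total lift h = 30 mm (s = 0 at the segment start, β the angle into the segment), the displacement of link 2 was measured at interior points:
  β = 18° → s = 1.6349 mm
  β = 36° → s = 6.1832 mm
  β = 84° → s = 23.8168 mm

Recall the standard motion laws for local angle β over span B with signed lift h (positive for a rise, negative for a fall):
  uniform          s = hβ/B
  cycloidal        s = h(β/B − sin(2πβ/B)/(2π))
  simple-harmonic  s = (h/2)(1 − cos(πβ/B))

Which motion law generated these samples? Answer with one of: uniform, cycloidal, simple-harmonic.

candidates at β/B = r: uniform s = h·r (linear in β); cycloidal s = h·(r − sin(2πr)/(2π)); simple-harmonic s = (h/2)(1 − cos(πr))
β=18°: printed 1.6349 | uniform 4.5000, cycloidal 0.6372, simple-harmonic 1.6349
β=36°: printed 6.1832 | uniform 9.0000, cycloidal 4.4590, simple-harmonic 6.1832
β=84°: printed 23.8168 | uniform 21.0000, cycloidal 25.5410, simple-harmonic 23.8168
only one law matches every sample → simple-harmonic

simple-harmonic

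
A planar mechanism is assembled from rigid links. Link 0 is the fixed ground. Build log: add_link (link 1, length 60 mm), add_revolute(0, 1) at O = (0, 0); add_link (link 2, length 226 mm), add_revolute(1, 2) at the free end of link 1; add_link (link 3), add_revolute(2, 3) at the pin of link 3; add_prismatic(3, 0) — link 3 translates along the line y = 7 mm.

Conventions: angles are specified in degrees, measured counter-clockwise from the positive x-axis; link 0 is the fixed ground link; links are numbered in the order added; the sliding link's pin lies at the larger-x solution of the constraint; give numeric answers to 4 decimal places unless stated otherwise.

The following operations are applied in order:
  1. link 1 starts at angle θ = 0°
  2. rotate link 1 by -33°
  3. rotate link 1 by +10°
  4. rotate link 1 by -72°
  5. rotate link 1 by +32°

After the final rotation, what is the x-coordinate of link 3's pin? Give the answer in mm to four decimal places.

geometry: r = 60 mm, L = 226 mm, e = 7 mm; θ starts at 0°
rotate link 1 by -33°: θ ← 0° -33° = -33°
rotate link 1 by +10°: θ ← -33° +10° = -23°
rotate link 1 by -72°: θ ← -23° -72° = -95°
rotate link 1 by +32°: θ ← -95° +32° = -63°
crank pin P = (r cos θ, r sin θ) = (27.239430, -53.460391)
h = r sin θ − e = -53.460391 − 7 = -60.460391
x = r cos θ + √(L² − h²) = 27.239430 + 217.762580 = 245.002010

245.0020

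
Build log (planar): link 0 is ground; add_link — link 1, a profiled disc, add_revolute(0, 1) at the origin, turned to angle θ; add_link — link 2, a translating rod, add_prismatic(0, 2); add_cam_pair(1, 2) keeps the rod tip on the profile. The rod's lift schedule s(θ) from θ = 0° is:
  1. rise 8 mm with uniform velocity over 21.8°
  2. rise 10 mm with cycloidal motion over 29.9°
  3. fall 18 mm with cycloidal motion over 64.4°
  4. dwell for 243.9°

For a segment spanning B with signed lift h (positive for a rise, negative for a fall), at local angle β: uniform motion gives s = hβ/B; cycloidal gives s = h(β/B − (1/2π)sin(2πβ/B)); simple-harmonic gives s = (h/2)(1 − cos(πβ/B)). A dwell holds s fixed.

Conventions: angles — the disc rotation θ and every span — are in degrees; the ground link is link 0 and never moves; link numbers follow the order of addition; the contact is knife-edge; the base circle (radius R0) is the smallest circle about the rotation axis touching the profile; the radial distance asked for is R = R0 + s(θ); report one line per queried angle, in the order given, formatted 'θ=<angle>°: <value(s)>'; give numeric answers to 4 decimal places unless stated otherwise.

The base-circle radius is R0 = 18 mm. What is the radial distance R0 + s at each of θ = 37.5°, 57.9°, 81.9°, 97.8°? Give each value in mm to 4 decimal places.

seg 1 [0°–21.8°] uniform, h=8: full span → s += 8 → s = 8.0000
seg 2 [21.8°–51.7°] cycloidal, h=10: θ=37.5° here. β=15.7, B=29.9. 10·(0.5251 − sin(2π·0.5251)/(2π)) = 5.5006 → s = 13.5006
seg 2 [21.8°–51.7°] cycloidal, h=10: full span → s += 10 → s = 18.0000
seg 3 [51.7°–116.1°] cycloidal, h=-18: θ=57.9° here. β=6.2, B=64.4. -18·(0.0963 − sin(2π·0.0963)/(2π)) = -0.1038 → s = 17.8962
seg 3 [51.7°–116.1°] cycloidal, h=-18: θ=81.9° here. β=30.2, B=64.4. -18·(0.4689 − sin(2π·0.4689)/(2π)) = -7.8855 → s = 10.1145
seg 3 [51.7°–116.1°] cycloidal, h=-18: θ=97.8° here. β=46.1, B=64.4. -18·(0.7158 − sin(2π·0.7158)/(2π)) = -15.6841 → s = 2.3159
θ=37.5°: R = R0 + s = 18 + 13.5006 = 31.5006
θ=57.9°: R = R0 + s = 18 + 17.8962 = 35.8962
θ=81.9°: R = R0 + s = 18 + 10.1145 = 28.1145
θ=97.8°: R = R0 + s = 18 + 2.3159 = 20.3159

θ=37.5°: 31.5006
θ=57.9°: 35.8962
θ=81.9°: 28.1145
θ=97.8°: 20.3159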